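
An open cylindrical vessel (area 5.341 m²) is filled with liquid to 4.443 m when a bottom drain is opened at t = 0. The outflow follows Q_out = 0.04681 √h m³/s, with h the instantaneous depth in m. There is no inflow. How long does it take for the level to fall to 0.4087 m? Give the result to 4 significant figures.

335.1 s

With no inflow, A dh/dt = −0.04681 √h.
∫ h^(−1/2) dh = −(0.04681/A) ∫ dt, giving 2√h = 2√h₀ − (0.04681/A) t.
t = 2A(√h₀ − √h)/0.04681 = 2·5.341·(√4.443 − √0.4087)/0.04681
  = 10.6820 × (2.10784 − 0.639296) / 0.04681 = 335.121 s.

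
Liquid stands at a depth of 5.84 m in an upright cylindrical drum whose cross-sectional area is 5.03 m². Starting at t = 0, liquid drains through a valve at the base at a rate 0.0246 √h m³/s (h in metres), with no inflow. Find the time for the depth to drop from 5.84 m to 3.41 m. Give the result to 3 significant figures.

A dh/dt = −Q_out = −0.0246 √h.
Separate and integrate: 2(√h − √h₀) = −(0.0246/A) t.
t = 2A(√h₀ − √h)/0.0246 = 2·5.03·(√5.84 − √3.41)/0.0246
  = 10.060 × (2.4166 − 1.8466) / 0.0246 = 233.09 s.

233 s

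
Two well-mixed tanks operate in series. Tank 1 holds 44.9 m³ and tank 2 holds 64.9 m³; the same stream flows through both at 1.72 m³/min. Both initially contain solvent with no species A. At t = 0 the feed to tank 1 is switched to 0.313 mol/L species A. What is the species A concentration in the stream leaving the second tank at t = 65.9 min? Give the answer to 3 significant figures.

Time constants: τᵢ = Vᵢ/Q for each well-mixed tank.
τ₁ = 44.9/1.72 = 26.105 min; τ₂ = 64.9/1.72 = 37.733 min.
Solving the cascade with C₁(0)=C₂(0)=0 gives C₂(t) = C_in[1 − (τ₁ e^(−t/τ₁) − τ₂ e^(−t/τ₂))/(τ₁ − τ₂)].
At t = 65.9: e^(−t/τ₁) = 0.080102, e^(−t/τ₂) = 0.17438.
C₂ = 0.313·[1 − (26.105·0.080102 − 37.733·0.17438)/(-11.628)] = 0.313·0.61396 = 0.19217 mol/L.

0.192 mol/L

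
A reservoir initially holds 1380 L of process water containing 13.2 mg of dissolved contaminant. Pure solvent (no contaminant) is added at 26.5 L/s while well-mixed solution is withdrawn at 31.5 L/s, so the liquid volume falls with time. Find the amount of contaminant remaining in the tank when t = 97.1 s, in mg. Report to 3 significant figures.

0.860 mg

Let m(t) be the amount of contaminant. Volume: V(t) = V₀ + (Q_in − Q_out) t = 1380 − 5.0000 t; V(97.1) = 894.50 L.
No contaminant enters, so dm/dt = −Q_out · (m/V).
dm/m = −Q_out dt/(V₀ − 5.0000 t); integrating gives ln(m/m₀) = −(Q_out/(Q_in−Q_out)) ln(V/V₀).
m = m₀ (V₀/V)^(Q_out/(Q_in−Q_out)) = 13.2 × (1380/894.50)^(-6.3000) = 0.85959 mg.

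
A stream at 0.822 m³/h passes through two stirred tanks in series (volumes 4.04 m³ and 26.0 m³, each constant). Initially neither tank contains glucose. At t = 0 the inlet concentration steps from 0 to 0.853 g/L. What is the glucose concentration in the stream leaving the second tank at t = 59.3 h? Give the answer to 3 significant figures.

0.698 g/L

Species balance on tank i: dCᵢ/dt = (Cᵢ₋₁ − Cᵢ)/τᵢ with τᵢ = Vᵢ/Q.
τ₁ = 4.04/0.822 = 4.9148 h; τ₂ = 26.0/0.822 = 31.630 h.
Solving the cascade with C₁(0)=C₂(0)=0 gives C₂(t) = C_in[1 − (τ₁ e^(−t/τ₁) − τ₂ e^(−t/τ₂))/(τ₁ − τ₂)].
At t = 59.3: e^(−t/τ₁) = 5.7547e-06, e^(−t/τ₂) = 0.15339.
C₂ = 0.853·[1 − (4.9148·5.7547e-06 − 31.630·0.15339)/(-26.715)] = 0.853·0.81840 = 0.69809 g/L.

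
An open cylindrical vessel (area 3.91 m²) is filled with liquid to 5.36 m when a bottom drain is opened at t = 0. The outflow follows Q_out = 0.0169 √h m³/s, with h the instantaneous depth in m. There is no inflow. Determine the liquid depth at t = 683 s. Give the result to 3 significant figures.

A dh/dt = −Q_out = −0.0169 √h.
Separate and integrate: 2(√h − √h₀) = −(0.0169/A) t.
√h = √5.36 − 0.0169·683/(2·3.91) = 2.3152 − 1.4760 = 0.83912.
h = 0.83912² = 0.70412 m.

0.704 m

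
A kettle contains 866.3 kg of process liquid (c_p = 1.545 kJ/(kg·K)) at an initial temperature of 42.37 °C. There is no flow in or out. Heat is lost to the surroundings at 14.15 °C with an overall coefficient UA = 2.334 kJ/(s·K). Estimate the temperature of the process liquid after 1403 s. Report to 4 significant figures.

Lumped-capacitance energy balance: M c_p dT/dt = UA(T_amb − T).
dT/dt = (T_ss − T)/τ with T_ss = T_amb = 14.1500 °C, τ = M c_p/UA = 866.3·1.545/2.334 = 573.451 s.
This is linear first-order; T(t) = T_ss + (T₀ − T_ss) e^(−t/τ).
T(1403) = 14.1500 + (28.2200)·0.0865881 = 16.5935 °C.

16.59 °C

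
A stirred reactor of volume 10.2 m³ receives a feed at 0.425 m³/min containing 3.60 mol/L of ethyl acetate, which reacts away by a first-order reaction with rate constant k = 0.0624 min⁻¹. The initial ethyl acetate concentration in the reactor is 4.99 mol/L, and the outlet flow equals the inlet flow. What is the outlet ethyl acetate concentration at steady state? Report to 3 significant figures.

V dC/dt = Q(C_in − C) − k V C.
At steady state: 0 = Q C_in − (Q + kV) C_ss, so C_ss = Q C_in/(Q + kV).
C_ss = 0.425·3.60/(0.425 + 0.0624·10.2) = 1.5300/1.0615 = 1.4414 mol/L.

1.44 mol/L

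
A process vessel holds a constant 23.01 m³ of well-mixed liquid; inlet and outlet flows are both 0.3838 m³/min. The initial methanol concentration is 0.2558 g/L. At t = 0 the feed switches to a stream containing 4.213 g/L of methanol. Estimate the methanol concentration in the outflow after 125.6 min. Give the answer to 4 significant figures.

Mass balance on the solute (V constant): V dC/dt = Q(C_in − C).
Time constant τ = V/Q = 23.01/0.3838 = 59.9531 min.
C approaches C_in exponentially: C(t) = C_in + (C₀ − C_in) e^(−t/τ).
C(125.6) = 4.213 + (0.2558 − 4.213)·e^(−125.6/59.9531) = 4.213 + (-3.95720)·0.123074 = 3.72597 g/L.

3.726 g/L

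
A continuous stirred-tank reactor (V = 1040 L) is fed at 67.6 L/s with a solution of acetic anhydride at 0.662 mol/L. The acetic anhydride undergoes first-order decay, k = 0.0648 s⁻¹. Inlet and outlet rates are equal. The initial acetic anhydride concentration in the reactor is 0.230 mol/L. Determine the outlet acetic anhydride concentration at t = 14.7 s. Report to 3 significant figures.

0.316 mol/L

Species balance: V dC/dt = Q C_in − Q C − k V C.
This is linear with rate a = Q/V + k = 0.12980 s⁻¹.
C_ss = Q C_in/(Q + kV) = 0.33151 mol/L; C(t) = C_ss + (C₀ − C_ss) e^(−a t).
C(14.7) = 0.33151 + (-0.10151)·e^(−0.12980·14.7) = 0.33151 + (-0.10151)·0.14837 = 0.31645 mol/L.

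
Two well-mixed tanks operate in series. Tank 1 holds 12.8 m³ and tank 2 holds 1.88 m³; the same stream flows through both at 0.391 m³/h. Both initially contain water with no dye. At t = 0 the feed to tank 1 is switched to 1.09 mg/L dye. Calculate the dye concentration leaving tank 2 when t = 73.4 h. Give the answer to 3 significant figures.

0.954 mg/L

Time constants: τᵢ = Vᵢ/Q for each well-mixed tank.
τ₁ = 12.8/0.391 = 32.737 h; τ₂ = 1.88/0.391 = 4.8082 h.
Tank 1: C₁ = C_in(1 − e^(−t/τ₁)). Tank 2 (τ₁ ≠ τ₂): C₂ = C_in[1 − (τ₁ e^(−t/τ₁) − τ₂ e^(−t/τ₂))/(τ₁ − τ₂)].
At t = 73.4: e^(−t/τ₁) = 0.10623, e^(−t/τ₂) = 2.3454e-07.
C₂ = 1.09·[1 − (32.737·0.10623 − 4.8082·2.3454e-07)/(27.928)] = 1.09·0.87548 = 0.95427 mg/L.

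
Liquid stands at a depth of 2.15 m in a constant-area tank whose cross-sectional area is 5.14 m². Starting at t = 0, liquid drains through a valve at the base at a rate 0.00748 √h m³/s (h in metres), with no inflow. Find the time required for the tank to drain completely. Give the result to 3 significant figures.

2020 s

A dh/dt = −Q_out = −0.00748 √h.
Separate and integrate: 2(√h − √h₀) = −(0.00748/A) t.
Set h = 0: 2√h₀ = (0.00748/A) t_empty ⇒ t_empty = 2A√h₀/0.00748.
t_empty = 2·5.14·√2.15/0.00748 = 10.280·1.4663/0.00748 = 2015.2 s.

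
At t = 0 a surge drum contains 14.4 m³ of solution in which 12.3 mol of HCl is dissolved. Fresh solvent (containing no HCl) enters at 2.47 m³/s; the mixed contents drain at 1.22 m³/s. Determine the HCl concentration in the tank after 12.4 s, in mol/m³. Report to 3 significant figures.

0.202 mol/m³

Total volume: dV/dt = Q_in − Q_out = 1.2500 m³/s, so V(t) = 14.4 + 1.2500 t and V(12.4) = 29.900 m³.
Species balance (pure solvent in): dm/dt = −Q_out · m/V(t).
Separate: dm/m = −Q_out dt/V(t) ⇒ ln(m/m₀) = −(Q_out/(Q_in−Q_out)) ln(V/V₀).
m = m₀ (V₀/V)^(Q_out/(Q_in−Q_out)) = 12.3 × (14.4/29.900)^(0.97600) = 6.0285 mol.
C = m/V = 6.0285/29.900 = 0.20162 mol/m³.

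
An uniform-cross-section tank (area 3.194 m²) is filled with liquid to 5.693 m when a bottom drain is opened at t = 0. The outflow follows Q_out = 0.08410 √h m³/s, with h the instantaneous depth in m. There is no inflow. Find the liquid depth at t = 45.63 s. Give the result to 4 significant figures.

Mass balance (ρ constant): A dh/dt = −0.08410 √h.
This is separable: 2 d(√h)/dt = −0.08410/A, so √h = √h₀ − (0.08410/(2A)) t.
√h = √5.693 − 0.08410·45.63/(2·3.194) = 2.38600 − 0.600733 = 1.78527.
h = 1.78527² = 3.18718 m.

3.187 m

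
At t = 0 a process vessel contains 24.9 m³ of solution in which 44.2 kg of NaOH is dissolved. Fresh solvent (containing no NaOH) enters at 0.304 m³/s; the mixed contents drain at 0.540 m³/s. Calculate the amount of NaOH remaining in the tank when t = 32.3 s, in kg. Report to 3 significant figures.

19.2 kg

Total volume: dV/dt = Q_in − Q_out = -0.23600 m³/s, so V(t) = 24.9 − 0.23600 t and V(32.3) = 17.277 m³.
Species balance (pure solvent in): dm/dt = −Q_out · m/V(t).
Separate: dm/m = −Q_out dt/V(t) ⇒ ln(m/m₀) = −(Q_out/(Q_in−Q_out)) ln(V/V₀).
m = m₀ (V₀/V)^(Q_out/(Q_in−Q_out)) = 44.2 × (24.9/17.277)^(-2.2881) = 19.153 kg.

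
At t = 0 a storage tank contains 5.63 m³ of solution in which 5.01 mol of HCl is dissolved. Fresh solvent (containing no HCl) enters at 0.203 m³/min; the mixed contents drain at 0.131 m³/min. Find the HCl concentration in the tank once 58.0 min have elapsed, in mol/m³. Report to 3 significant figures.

0.186 mol/m³

Let m(t) be the amount of HCl. Volume: V(t) = V₀ + (Q_in − Q_out) t = 5.63 + 0.072000 t; V(58.0) = 9.8060 m³.
Species balance (pure solvent in): dm/dt = −Q_out · m/V(t).
dm/m = −Q_out dt/(V₀ + 0.072000 t); integrating gives ln(m/m₀) = −(Q_out/(Q_in−Q_out)) ln(V/V₀).
m = m₀ (V₀/V)^(Q_out/(Q_in−Q_out)) = 5.01 × (5.63/9.8060)^(1.8194) = 1.8255 mol.
C = m/V = 1.8255/9.8060 = 0.18616 mol/m³.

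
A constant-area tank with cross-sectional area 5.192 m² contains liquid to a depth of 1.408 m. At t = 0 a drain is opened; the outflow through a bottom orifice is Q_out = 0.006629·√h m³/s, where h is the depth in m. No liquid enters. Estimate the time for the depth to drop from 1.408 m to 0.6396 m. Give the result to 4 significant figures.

Unsteady balance on liquid volume: A dh/dt = −0.006629 √h.
This is separable: 2 d(√h)/dt = −0.006629/A, so √h = √h₀ − (0.006629/(2A)) t.
t = 2A(√h₀ − √h)/0.006629 = 2·5.192·(√1.408 − √0.6396)/0.006629
  = 10.3840 × (1.18659 − 0.799750) / 0.006629 = 605.969 s.

606.0 s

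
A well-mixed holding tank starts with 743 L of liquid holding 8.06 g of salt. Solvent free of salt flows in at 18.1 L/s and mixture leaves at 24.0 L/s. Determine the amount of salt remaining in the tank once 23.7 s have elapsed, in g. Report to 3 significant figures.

3.45 g

Total volume: dV/dt = Q_in − Q_out = -5.9000 L/s, so V(t) = 743 − 5.9000 t and V(23.7) = 603.17 L.
Solute balance: dm/dt = 0 − Q_out C = −Q_out m/V(t).
Separate: dm/m = −Q_out dt/V(t) ⇒ ln(m/m₀) = −(Q_out/(Q_in−Q_out)) ln(V/V₀).
m = m₀ (V₀/V)^(Q_out/(Q_in−Q_out)) = 8.06 × (743/603.17)^(-4.0678) = 3.4514 g.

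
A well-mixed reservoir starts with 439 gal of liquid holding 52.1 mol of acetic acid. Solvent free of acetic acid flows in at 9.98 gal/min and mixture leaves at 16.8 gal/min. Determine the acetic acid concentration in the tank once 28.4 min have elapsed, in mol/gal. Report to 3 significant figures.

Total volume: dV/dt = Q_in − Q_out = -6.8200 gal/min, so V(t) = 439 − 6.8200 t and V(28.4) = 245.31 gal.
No acetic acid enters, so dm/dt = −Q_out · (m/V).
Separate: dm/m = −Q_out dt/V(t) ⇒ ln(m/m₀) = −(Q_out/(Q_in−Q_out)) ln(V/V₀).
m = m₀ (V₀/V)^(Q_out/(Q_in−Q_out)) = 52.1 × (439/245.31)^(-2.4633) = 12.423 mol.
C = m/V = 12.423/245.31 = 0.050643 mol/gal.

0.0506 mol/gal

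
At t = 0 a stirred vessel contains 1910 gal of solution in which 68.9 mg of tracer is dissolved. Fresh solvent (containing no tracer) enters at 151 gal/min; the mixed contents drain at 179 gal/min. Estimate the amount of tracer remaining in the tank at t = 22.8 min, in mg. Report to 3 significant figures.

Total volume: dV/dt = Q_in − Q_out = -28.000 gal/min, so V(t) = 1910 − 28.000 t and V(22.8) = 1271.6 gal.
Solute balance: dm/dt = 0 − Q_out C = −Q_out m/V(t).
dm/m = −Q_out dt/(V₀ − 28.000 t); integrating gives ln(m/m₀) = −(Q_out/(Q_in−Q_out)) ln(V/V₀).
m = m₀ (V₀/V)^(Q_out/(Q_in−Q_out)) = 68.9 × (1910/1271.6)^(-6.3929) = 5.1134 mg.

5.11 mg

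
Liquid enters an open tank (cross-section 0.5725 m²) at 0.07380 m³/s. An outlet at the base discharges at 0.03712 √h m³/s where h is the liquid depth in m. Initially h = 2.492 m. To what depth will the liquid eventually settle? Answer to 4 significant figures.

3.953 m

Level balance: A dh/dt = 0.07380 − 0.03712 √h. Setting dh/dt = 0:
Q_in = 0.03712 √h_ss ⇒ √h_ss = 0.07380/0.03712 = 1.98815.
h_ss = 1.98815² = 3.95273 m. (Since h₀ = 2.492 m < h_ss, the level will rise toward this value.)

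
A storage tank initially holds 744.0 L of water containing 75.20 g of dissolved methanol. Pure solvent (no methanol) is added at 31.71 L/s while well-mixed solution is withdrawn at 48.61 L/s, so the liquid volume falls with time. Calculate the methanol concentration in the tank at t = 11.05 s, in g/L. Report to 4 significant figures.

Total volume: dV/dt = Q_in − Q_out = -16.9000 L/s, so V(t) = 744.0 − 16.9000 t and V(11.05) = 557.255 L.
No methanol enters, so dm/dt = −Q_out · (m/V).
Separate: dm/m = −Q_out dt/V(t) ⇒ ln(m/m₀) = −(Q_out/(Q_in−Q_out)) ln(V/V₀).
m = m₀ (V₀/V)^(Q_out/(Q_in−Q_out)) = 75.20 × (744.0/557.255)^(-2.87633) = 32.7479 g.
C = m/V = 32.7479/557.255 = 0.0587665 g/L.

0.05877 g/L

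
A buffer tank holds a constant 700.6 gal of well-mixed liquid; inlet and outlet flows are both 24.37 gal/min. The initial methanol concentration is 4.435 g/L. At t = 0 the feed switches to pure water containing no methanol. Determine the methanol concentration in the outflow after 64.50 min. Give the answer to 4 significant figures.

0.4704 g/L

Species balance on the tank: V dC/dt = Q(C_in − C).
Time constant τ = V/Q = 700.6/24.37 = 28.7485 min.
Solution: C(t) = C_in + (C₀ − C_in) e^(−t/τ).
C(64.50) = 0 + (4.435 − 0)·e^(−64.50/28.7485) = 0 + (4.43500)·0.106076 = 0.470448 g/L.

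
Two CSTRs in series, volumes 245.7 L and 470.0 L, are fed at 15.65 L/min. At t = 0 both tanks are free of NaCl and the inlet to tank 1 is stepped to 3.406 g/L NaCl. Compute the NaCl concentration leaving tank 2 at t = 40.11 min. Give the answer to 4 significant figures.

Each tank obeys Vᵢ dCᵢ/dt = Q(Cᵢ₋₁ − Cᵢ), so τᵢ = Vᵢ/Q.
τ₁ = 245.7/15.65 = 15.6997 min; τ₂ = 470.0/15.65 = 30.0319 min.
Solving the cascade with C₁(0)=C₂(0)=0 gives C₂(t) = C_in[1 − (τ₁ e^(−t/τ₁) − τ₂ e^(−t/τ₂))/(τ₁ − τ₂)].
At t = 40.11: e^(−t/τ₁) = 0.0777055, e^(−t/τ₂) = 0.263006.
C₂ = 3.406·[1 − (15.6997·0.0777055 − 30.0319·0.263006)/(-14.3323)] = 3.406·0.534014 = 1.81885 g/L.

1.819 g/L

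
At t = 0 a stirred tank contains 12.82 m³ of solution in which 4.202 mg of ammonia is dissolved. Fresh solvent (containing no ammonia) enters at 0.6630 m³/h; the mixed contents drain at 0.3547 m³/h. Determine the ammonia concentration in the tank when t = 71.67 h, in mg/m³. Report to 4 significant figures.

Let m(t) be the amount of ammonia. Volume: V(t) = V₀ + (Q_in − Q_out) t = 12.82 + 0.308300 t; V(71.67) = 34.9159 m³.
Species balance (pure solvent in): dm/dt = −Q_out · m/V(t).
dm/m = −Q_out dt/(V₀ + 0.308300 t); integrating gives ln(m/m₀) = −(Q_out/(Q_in−Q_out)) ln(V/V₀).
m = m₀ (V₀/V)^(Q_out/(Q_in−Q_out)) = 4.202 × (12.82/34.9159)^(1.15050) = 1.32688 mg.
C = m/V = 1.32688/34.9159 = 0.0380023 mg/m³.

0.03800 mg/m³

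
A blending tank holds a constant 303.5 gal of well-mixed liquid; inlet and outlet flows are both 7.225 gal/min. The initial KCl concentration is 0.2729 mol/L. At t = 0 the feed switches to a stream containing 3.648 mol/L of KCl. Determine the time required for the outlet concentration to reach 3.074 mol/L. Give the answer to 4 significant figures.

Species balance: V dC/dt = Q(C_in − C) ⇒ τ = V/Q = 42.0069 min.
C(t) = C_in + (C₀ − C_in) e^(−t/τ). Set C = 3.074 and solve for t:
e^(−t/τ) = (C − C_in)/(C₀ − C_in) = (3.074 − 3.648)/(0.2729 − 3.648) = 0.170069
t = −τ ln(…) = 42.0069 × 1.77155 = 74.4174 min.

74.42 min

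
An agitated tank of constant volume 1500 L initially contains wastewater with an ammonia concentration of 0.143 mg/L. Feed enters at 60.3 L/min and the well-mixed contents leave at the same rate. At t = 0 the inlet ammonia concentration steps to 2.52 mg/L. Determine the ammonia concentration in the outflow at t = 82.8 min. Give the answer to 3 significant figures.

Species balance on the tank: V dC/dt = Q(C_in − C).
So dC/dt = (C_in − C)/τ with τ = V/Q = 1500/60.3 = 24.876 min.
Integrating: C(t) = C_in + (C₀ − C_in) e^(−t/τ).
C(82.8) = 2.52 + (0.143 − 2.52)·e^(−82.8/24.876) = 2.52 + (-2.3770)·0.035845 = 2.4348 mg/L.

2.43 mg/L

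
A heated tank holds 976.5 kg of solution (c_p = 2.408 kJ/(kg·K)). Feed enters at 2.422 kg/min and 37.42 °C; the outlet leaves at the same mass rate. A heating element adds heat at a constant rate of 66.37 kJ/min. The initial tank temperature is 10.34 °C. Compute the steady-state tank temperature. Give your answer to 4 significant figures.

First-law balance (no shaft work): M c_p dT/dt = ṁ c_p (T_in − T) + 66.37.
At steady state dT/dt = 0 ⇒ T_ss = T_in + Q̇/(ṁ c_p) = 37.42 + 66.37/(2.422·2.408) = 48.8000 °C.

48.80 °C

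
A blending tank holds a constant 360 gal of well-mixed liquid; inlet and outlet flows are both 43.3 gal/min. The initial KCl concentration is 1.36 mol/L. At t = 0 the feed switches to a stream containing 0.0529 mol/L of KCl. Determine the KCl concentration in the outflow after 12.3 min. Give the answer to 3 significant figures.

0.351 mol/L

Species balance on the tank: V dC/dt = Q(C_in − C).
Rewrite as dC/dt + C/τ = C_in/τ, τ = V/Q = 8.3141 min.
Integrating: C(t) = C_in + (C₀ − C_in) e^(−t/τ).
C(12.3) = 0.0529 + (1.36 − 0.0529)·e^(−12.3/8.3141) = 0.0529 + (1.3071)·0.22777 = 0.35062 mol/L.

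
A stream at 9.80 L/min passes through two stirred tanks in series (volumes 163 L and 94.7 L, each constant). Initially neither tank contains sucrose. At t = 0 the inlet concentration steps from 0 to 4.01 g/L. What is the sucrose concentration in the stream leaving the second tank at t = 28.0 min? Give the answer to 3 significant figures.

Time constants: τᵢ = Vᵢ/Q for each well-mixed tank.
τ₁ = 163/9.80 = 16.633 min; τ₂ = 94.7/9.80 = 9.6633 min.
Tank 1: C₁ = C_in(1 − e^(−t/τ₁)). Tank 2 (τ₁ ≠ τ₂): C₂ = C_in[1 − (τ₁ e^(−t/τ₁) − τ₂ e^(−t/τ₂))/(τ₁ − τ₂)].
At t = 28.0: e^(−t/τ₁) = 0.18573, e^(−t/τ₂) = 0.055157.
C₂ = 4.01·[1 − (16.633·0.18573 − 9.6633·0.055157)/(6.9694)] = 4.01·0.63322 = 2.5392 g/L.

2.54 g/L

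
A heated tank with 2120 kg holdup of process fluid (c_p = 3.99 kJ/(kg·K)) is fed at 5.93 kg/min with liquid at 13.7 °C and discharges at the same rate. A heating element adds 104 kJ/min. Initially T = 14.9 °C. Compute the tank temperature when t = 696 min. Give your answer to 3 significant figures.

17.6 °C

M c_p dT/dt = ṁ c_p (T_in − T) + Q̇.
τ = M/ṁ = 357.50 min; T_ss = T_in + Q̇/(ṁ c_p) = 13.7 + 104/(5.93·3.99) = 18.095 °C.
T approaches T_ss exponentially: T(t) = T_ss + (T₀ − T_ss) e^(−t/τ).
T(696) = 18.095 + (-3.1955)·e^(−696/357.50) = 18.095 + (-3.1955)·0.14273 = 17.639 °C.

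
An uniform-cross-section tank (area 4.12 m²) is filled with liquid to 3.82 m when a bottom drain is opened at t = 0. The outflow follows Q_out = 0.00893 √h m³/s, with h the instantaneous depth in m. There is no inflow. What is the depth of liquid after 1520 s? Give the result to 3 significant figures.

Unsteady balance on liquid volume: A dh/dt = −0.00893 √h.
This is separable: 2 d(√h)/dt = −0.00893/A, so √h = √h₀ − (0.00893/(2A)) t.
√h = √3.82 − 0.00893·1520/(2·4.12) = 1.9545 − 1.6473 = 0.30720.
h = 0.30720² = 0.094372 m.

0.0944 m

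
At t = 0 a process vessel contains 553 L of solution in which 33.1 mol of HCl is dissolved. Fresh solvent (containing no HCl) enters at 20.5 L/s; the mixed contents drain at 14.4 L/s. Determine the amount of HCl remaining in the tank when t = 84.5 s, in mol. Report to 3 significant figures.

6.99 mol

Total volume: dV/dt = Q_in − Q_out = 6.1000 L/s, so V(t) = 553 + 6.1000 t and V(84.5) = 1068.4 L.
Species balance (pure solvent in): dm/dt = −Q_out · m/V(t).
dm/m = −Q_out dt/(V₀ + 6.1000 t); integrating gives ln(m/m₀) = −(Q_out/(Q_in−Q_out)) ln(V/V₀).
m = m₀ (V₀/V)^(Q_out/(Q_in−Q_out)) = 33.1 × (553/1068.4)^(2.3607) = 6.9922 mol.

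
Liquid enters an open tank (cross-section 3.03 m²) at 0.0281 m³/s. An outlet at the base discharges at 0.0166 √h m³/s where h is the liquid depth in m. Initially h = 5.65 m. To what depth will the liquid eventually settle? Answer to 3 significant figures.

Unsteady balance on liquid volume: A dh/dt = Q_in − 0.0166 √h. At steady state dh/dt = 0:
Q_in = 0.0166 √h_ss ⇒ √h_ss = 0.0281/0.0166 = 1.6928.
h_ss = 1.6928² = 2.8655 m. (Since h₀ = 5.65 m > h_ss, the level will fall toward this value.)

2.87 m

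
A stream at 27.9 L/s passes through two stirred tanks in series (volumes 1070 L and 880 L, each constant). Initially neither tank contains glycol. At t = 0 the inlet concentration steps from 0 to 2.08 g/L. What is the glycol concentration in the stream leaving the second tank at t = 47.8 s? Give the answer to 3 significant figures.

0.828 g/L

Time constants: τᵢ = Vᵢ/Q for each well-mixed tank.
τ₁ = 1070/27.9 = 38.351 s; τ₂ = 880/27.9 = 31.541 s.
Tank 1: C₁ = C_in(1 − e^(−t/τ₁)). Tank 2 (τ₁ ≠ τ₂): C₂ = C_in[1 − (τ₁ e^(−t/τ₁) − τ₂ e^(−t/τ₂))/(τ₁ − τ₂)].
At t = 47.8: e^(−t/τ₁) = 0.28755, e^(−t/τ₂) = 0.21970.
C₂ = 2.08·[1 − (38.351·0.28755 − 31.541·0.21970)/(6.8100)] = 2.08·0.39824 = 0.82833 g/L.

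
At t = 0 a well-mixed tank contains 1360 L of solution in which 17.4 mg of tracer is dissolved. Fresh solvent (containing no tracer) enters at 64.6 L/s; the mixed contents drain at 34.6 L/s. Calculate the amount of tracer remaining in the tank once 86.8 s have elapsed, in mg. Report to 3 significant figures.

Total volume: dV/dt = Q_in − Q_out = 30.000 L/s, so V(t) = 1360 + 30.000 t and V(86.8) = 3964.0 L.
Solute balance: dm/dt = 0 − Q_out C = −Q_out m/V(t).
dm/m = −Q_out dt/(V₀ + 30.000 t); integrating gives ln(m/m₀) = −(Q_out/(Q_in−Q_out)) ln(V/V₀).
m = m₀ (V₀/V)^(Q_out/(Q_in−Q_out)) = 17.4 × (1360/3964.0)^(1.1533) = 5.0666 mg.

5.07 mg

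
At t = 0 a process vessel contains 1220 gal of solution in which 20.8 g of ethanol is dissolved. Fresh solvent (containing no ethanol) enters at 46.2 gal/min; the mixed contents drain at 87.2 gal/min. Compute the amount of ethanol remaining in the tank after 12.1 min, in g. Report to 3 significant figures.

Total volume: dV/dt = Q_in − Q_out = -41.000 gal/min, so V(t) = 1220 − 41.000 t and V(12.1) = 723.90 gal.
No ethanol enters, so dm/dt = −Q_out · (m/V).
Separate: dm/m = −Q_out dt/V(t) ⇒ ln(m/m₀) = −(Q_out/(Q_in−Q_out)) ln(V/V₀).
m = m₀ (V₀/V)^(Q_out/(Q_in−Q_out)) = 20.8 × (1220/723.90)^(-2.1268) = 6.8541 g.

6.85 g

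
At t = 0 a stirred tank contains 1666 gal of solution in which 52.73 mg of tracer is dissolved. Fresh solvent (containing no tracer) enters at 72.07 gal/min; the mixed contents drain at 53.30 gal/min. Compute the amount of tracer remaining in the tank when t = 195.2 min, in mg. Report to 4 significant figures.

1.941 mg

Total volume: dV/dt = Q_in − Q_out = 18.7700 gal/min, so V(t) = 1666 + 18.7700 t and V(195.2) = 5329.90 gal.
Species balance (pure solvent in): dm/dt = −Q_out · m/V(t).
dm/m = −Q_out dt/(V₀ + 18.7700 t); integrating gives ln(m/m₀) = −(Q_out/(Q_in−Q_out)) ln(V/V₀).
m = m₀ (V₀/V)^(Q_out/(Q_in−Q_out)) = 52.73 × (1666/5329.90)^(2.83964) = 1.94050 mg.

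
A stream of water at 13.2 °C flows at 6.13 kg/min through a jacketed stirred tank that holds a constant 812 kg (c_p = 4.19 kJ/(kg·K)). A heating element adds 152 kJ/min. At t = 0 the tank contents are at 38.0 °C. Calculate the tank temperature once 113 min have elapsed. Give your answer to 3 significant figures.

27.2 °C

M c_p dT/dt = ṁ c_p (T_in − T) + Q̇.
Rearrange: dT/dt = (T_ss − T)/τ with τ = M/ṁ = 132.46 min and T_ss = T_in + Q̇/(ṁ c_p) = 19.118 °C.
Integrating: T(t) = T_ss + (T₀ − T_ss) e^(−t/τ).
T(113) = 19.118 + (18.882)·e^(−113/132.46) = 19.118 + (18.882)·0.42611 = 27.164 °C.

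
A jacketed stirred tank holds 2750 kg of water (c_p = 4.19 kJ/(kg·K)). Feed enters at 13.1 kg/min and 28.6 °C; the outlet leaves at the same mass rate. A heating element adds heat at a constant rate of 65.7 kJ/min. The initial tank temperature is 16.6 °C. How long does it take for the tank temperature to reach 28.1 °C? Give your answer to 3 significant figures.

431 min

M c_p dT/dt = ṁ c_p (T_in − T) + Q̇.
τ = M/ṁ = 209.92 min; T_ss = T_in + Q̇/(ṁ c_p) = 29.797 °C.
T(t) = T_ss + (T₀ − T_ss) e^(−t/τ). Set T = 28.1:
e^(−t/τ) = (28.1 − 29.797)/(16.6 − 29.797) = 0.12859
t = −209.92 · ln(0.12859) = 430.58 min.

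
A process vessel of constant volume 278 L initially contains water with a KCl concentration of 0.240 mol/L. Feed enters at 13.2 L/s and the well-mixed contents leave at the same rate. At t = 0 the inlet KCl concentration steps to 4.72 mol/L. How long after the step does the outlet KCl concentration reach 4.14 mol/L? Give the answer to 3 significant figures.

43.1 s

Accumulation = in − out for the solute gives V dC/dt = Q(C_in − C), so τ = V/Q = 21.061 s.
C(t) = C_in + (C₀ − C_in) e^(−t/τ). Set C = 4.14 and solve for t:
e^(−t/τ) = (C − C_in)/(C₀ − C_in) = (4.14 − 4.72)/(0.240 − 4.72) = 0.12946
t = −τ ln(…) = 21.061 × 2.0444 = 43.055 s.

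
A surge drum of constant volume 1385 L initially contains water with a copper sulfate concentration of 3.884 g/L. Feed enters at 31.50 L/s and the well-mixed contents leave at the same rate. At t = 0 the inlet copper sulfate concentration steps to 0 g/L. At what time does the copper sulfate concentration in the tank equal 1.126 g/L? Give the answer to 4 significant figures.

Unsteady species balance (constant V, well mixed): V dC/dt = Q(C_in − C), so τ = V/Q = 43.9683 s.
C(t) = C_in + (C₀ − C_in) e^(−t/τ). Set C = 1.126 and solve for t:
e^(−t/τ) = (C − C_in)/(C₀ − C_in) = (1.126 − 0)/(3.884 − 0) = 0.289907
t = −τ ln(…) = 43.9683 × 1.23819 = 54.4412 s.

54.44 s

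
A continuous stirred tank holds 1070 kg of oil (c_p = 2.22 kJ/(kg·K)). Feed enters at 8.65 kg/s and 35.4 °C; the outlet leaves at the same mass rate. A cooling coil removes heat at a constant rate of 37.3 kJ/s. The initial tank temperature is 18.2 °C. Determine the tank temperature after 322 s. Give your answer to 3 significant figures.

32.3 °C

M c_p dT/dt = ṁ c_p (T_in − T) − Q̇.
τ = M/ṁ = 123.70 s; T_ss = T_in − Q̇/(ṁ c_p) = 35.4 − 37.3/(8.65·2.22) = 33.458 °C.
T approaches T_ss exponentially: T(t) = T_ss + (T₀ − T_ss) e^(−t/τ).
T(322) = 33.458 + (-15.258)·e^(−322/123.70) = 33.458 + (-15.258)·0.074045 = 32.328 °C.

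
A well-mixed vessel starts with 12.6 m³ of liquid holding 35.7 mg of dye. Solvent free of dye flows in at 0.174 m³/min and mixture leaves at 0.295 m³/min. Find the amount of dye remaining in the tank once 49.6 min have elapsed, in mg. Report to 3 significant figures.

7.37 mg

Total volume: dV/dt = Q_in − Q_out = -0.12100 m³/min, so V(t) = 12.6 − 0.12100 t and V(49.6) = 6.5984 m³.
Solute balance: dm/dt = 0 − Q_out C = −Q_out m/V(t).
Separate: dm/m = −Q_out dt/V(t) ⇒ ln(m/m₀) = −(Q_out/(Q_in−Q_out)) ln(V/V₀).
m = m₀ (V₀/V)^(Q_out/(Q_in−Q_out)) = 35.7 × (12.6/6.5984)^(-2.4380) = 7.3748 mg.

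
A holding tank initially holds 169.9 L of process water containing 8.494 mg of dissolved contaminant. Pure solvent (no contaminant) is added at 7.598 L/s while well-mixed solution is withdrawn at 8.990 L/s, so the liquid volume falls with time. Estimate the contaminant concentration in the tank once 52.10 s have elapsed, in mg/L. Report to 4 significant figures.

Total volume: dV/dt = Q_in − Q_out = -1.39200 L/s, so V(t) = 169.9 − 1.39200 t and V(52.10) = 97.3768 L.
Solute balance: dm/dt = 0 − Q_out C = −Q_out m/V(t).
Separate: dm/m = −Q_out dt/V(t) ⇒ ln(m/m₀) = −(Q_out/(Q_in−Q_out)) ln(V/V₀).
m = m₀ (V₀/V)^(Q_out/(Q_in−Q_out)) = 8.494 × (169.9/97.3768)^(-6.45833) = 0.233286 mg.
C = m/V = 0.233286/97.3768 = 0.00239570 mg/L.

0.002396 mg/L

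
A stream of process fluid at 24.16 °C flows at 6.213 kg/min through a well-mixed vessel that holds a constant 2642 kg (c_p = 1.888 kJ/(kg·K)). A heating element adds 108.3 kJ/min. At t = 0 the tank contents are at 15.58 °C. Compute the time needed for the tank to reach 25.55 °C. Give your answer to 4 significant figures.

M c_p dT/dt = ṁ c_p (T_in − T) + Q̇.
τ = M/ṁ = 425.237 min; T_ss = T_in + Q̇/(ṁ c_p) = 33.3926 °C.
T(t) = T_ss + (T₀ − T_ss) e^(−t/τ). Set T = 25.55:
e^(−t/τ) = (25.55 − 33.3926)/(15.58 − 33.3926) = 0.440285
t = −425.237 · ln(0.440285) = 348.837 min.

348.8 min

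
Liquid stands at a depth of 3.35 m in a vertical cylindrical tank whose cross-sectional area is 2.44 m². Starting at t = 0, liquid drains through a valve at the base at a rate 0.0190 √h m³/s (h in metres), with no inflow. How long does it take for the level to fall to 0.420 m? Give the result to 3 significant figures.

With no inflow, A dh/dt = −0.0190 √h.
Separate and integrate: 2(√h − √h₀) = −(0.0190/A) t.
t = 2A(√h₀ − √h)/0.0190 = 2·2.44·(√3.35 − √0.420)/0.0190
  = 4.8800 × (1.8303 − 0.64807) / 0.0190 = 303.65 s.

304 s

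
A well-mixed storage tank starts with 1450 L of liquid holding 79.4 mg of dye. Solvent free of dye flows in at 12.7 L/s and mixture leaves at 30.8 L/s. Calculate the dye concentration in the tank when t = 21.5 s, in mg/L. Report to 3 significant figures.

Total volume: dV/dt = Q_in − Q_out = -18.100 L/s, so V(t) = 1450 − 18.100 t and V(21.5) = 1060.8 L.
Solute balance: dm/dt = 0 − Q_out C = −Q_out m/V(t).
Separate: dm/m = −Q_out dt/V(t) ⇒ ln(m/m₀) = −(Q_out/(Q_in−Q_out)) ln(V/V₀).
m = m₀ (V₀/V)^(Q_out/(Q_in−Q_out)) = 79.4 × (1450/1060.8)^(-1.7017) = 46.653 mg.
C = m/V = 46.653/1060.8 = 0.043977 mg/L.

0.0440 mg/L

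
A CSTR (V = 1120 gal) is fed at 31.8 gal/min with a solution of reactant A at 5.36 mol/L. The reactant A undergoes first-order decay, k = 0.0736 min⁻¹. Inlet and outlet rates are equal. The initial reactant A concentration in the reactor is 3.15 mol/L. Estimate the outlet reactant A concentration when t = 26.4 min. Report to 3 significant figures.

Accumulation = in − out − consumed: V dC/dt = Q C_in − Q C − k V C.
This is linear with rate a = Q/V + k = 0.10199 min⁻¹.
C_ss = Q C_in/(Q + kV) = 1.4921 mol/L; C(t) = C_ss + (C₀ − C_ss) e^(−a t).
C(26.4) = 1.4921 + (1.6579)·e^(−0.10199·26.4) = 1.4921 + (1.6579)·0.067704 = 1.6044 mol/L.

1.60 mol/L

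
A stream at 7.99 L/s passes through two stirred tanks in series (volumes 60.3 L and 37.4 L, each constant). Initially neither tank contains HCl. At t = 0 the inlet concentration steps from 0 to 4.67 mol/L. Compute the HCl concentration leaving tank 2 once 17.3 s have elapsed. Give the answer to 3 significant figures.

Species balance on tank i: dCᵢ/dt = (Cᵢ₋₁ − Cᵢ)/τᵢ with τᵢ = Vᵢ/Q.
τ₁ = 60.3/7.99 = 7.5469 s; τ₂ = 37.4/7.99 = 4.6809 s.
Tank 1: C₁ = C_in(1 − e^(−t/τ₁)). Tank 2 (τ₁ ≠ τ₂): C₂ = C_in[1 − (τ₁ e^(−t/τ₁) − τ₂ e^(−t/τ₂))/(τ₁ − τ₂)].
At t = 17.3: e^(−t/τ₁) = 0.10103, e^(−t/τ₂) = 0.024825.
C₂ = 4.67·[1 − (7.5469·0.10103 − 4.6809·0.024825)/(2.8661)] = 4.67·0.77451 = 3.6170 mol/L.

3.62 mol/L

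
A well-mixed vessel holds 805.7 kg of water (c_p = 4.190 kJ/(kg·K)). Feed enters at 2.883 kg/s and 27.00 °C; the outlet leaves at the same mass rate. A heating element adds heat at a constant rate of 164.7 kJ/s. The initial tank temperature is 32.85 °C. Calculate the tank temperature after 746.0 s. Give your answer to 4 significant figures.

M c_p dT/dt = ṁ c_p (T_in − T) + Q̇.
τ = M/ṁ = 279.466 s; T_ss = T_in + Q̇/(ṁ c_p) = 27.00 + 164.7/(2.883·4.190) = 40.6344 °C.
Solution: T(t) = T_ss + (T₀ − T_ss) e^(−t/τ).
T(746.0) = 40.6344 + (-7.78437)·e^(−746.0/279.466) = 40.6344 + (-7.78437)·0.0692953 = 40.0949 °C.

40.09 °C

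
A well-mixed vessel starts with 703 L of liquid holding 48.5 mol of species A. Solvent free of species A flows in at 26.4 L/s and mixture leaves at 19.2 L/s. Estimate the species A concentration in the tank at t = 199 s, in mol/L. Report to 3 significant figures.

Total volume: dV/dt = Q_in − Q_out = 7.2000 L/s, so V(t) = 703 + 7.2000 t and V(199) = 2135.8 L.
No species A enters, so dm/dt = −Q_out · (m/V).
dm/m = −Q_out dt/(V₀ + 7.2000 t); integrating gives ln(m/m₀) = −(Q_out/(Q_in−Q_out)) ln(V/V₀).
m = m₀ (V₀/V)^(Q_out/(Q_in−Q_out)) = 48.5 × (703/2135.8)^(2.6667) = 2.5049 mol.
C = m/V = 2.5049/2135.8 = 0.0011728 mol/L.

0.00117 mol/L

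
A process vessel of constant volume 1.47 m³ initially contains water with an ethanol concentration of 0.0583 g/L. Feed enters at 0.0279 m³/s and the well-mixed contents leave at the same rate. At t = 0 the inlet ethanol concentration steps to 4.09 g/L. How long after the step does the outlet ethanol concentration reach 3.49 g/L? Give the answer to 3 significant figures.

100 s

Species balance on the tank: V dC/dt = Q(C_in − C), so τ = V/Q = 52.688 s.
C(t) = C_in + (C₀ − C_in) e^(−t/τ). Set C = 3.49 and solve for t:
e^(−t/τ) = (C − C_in)/(C₀ − C_in) = (3.49 − 4.09)/(0.0583 − 4.09) = 0.14882
t = −τ ln(…) = 52.688 × 1.9050 = 100.37 s.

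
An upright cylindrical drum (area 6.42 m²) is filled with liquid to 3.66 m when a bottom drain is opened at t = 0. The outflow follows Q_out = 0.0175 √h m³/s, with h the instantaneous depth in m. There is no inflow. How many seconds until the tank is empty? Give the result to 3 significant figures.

With no inflow, A dh/dt = −0.0175 √h.
Separate and integrate: 2(√h − √h₀) = −(0.0175/A) t.
Tank is empty when √h = 0: t_empty = 2A√h₀/0.0175.
t_empty = 2·6.42·√3.66/0.0175 = 12.840·1.9131/0.0175 = 1403.7 s.

1400 s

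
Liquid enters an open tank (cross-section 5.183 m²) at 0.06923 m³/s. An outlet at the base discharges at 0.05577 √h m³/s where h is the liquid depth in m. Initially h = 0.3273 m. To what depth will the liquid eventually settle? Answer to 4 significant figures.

Level balance: A dh/dt = 0.06923 − 0.05577 √h. Setting dh/dt = 0:
Q_in = 0.05577 √h_ss ⇒ √h_ss = 0.06923/0.05577 = 1.24135.
h_ss = 1.24135² = 1.54095 m. (Since h₀ = 0.3273 m < h_ss, the level will rise toward this value.)

1.541 m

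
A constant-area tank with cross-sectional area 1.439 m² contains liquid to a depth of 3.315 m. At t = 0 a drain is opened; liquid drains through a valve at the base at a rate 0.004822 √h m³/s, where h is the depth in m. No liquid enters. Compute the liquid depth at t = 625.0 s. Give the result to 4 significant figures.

0.5984 m

A dh/dt = −Q_out = −0.004822 √h.
Separate and integrate: 2(√h − √h₀) = −(0.004822/A) t.
√h = √3.315 − 0.004822·625.0/(2·1.439) = 1.82071 − 1.04717 = 0.773546.
h = 0.773546² = 0.598373 m.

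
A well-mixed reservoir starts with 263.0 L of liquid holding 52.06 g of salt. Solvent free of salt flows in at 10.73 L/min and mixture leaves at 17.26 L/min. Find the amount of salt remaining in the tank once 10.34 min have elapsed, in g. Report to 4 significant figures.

Total volume: dV/dt = Q_in − Q_out = -6.53000 L/min, so V(t) = 263.0 − 6.53000 t and V(10.34) = 195.480 L.
Species balance (pure solvent in): dm/dt = −Q_out · m/V(t).
Separate: dm/m = −Q_out dt/V(t) ⇒ ln(m/m₀) = −(Q_out/(Q_in−Q_out)) ln(V/V₀).
m = m₀ (V₀/V)^(Q_out/(Q_in−Q_out)) = 52.06 × (263.0/195.480)^(-2.64319) = 23.7640 g.

23.76 g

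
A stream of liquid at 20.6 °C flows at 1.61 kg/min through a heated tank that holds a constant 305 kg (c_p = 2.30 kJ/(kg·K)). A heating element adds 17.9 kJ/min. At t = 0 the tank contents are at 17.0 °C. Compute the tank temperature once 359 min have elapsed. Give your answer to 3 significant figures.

M c_p dT/dt = ṁ c_p (T_in − T) + Q̇.
τ = M/ṁ = 189.44 min; T_ss = T_in + Q̇/(ṁ c_p) = 20.6 + 17.9/(1.61·2.30) = 25.434 °C.
Solution: T(t) = T_ss + (T₀ − T_ss) e^(−t/τ).
T(359) = 25.434 + (-8.4339)·e^(−359/189.44) = 25.434 + (-8.4339)·0.15031 = 24.166 °C.

24.2 °C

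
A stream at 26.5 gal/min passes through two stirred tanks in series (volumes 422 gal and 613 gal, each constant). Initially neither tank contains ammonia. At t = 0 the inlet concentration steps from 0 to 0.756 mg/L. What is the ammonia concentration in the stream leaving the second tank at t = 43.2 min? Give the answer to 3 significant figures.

0.492 mg/L

Species balance on tank i: dCᵢ/dt = (Cᵢ₋₁ − Cᵢ)/τᵢ with τᵢ = Vᵢ/Q.
τ₁ = 422/26.5 = 15.925 min; τ₂ = 613/26.5 = 23.132 min.
Tank 1: C₁ = C_in(1 − e^(−t/τ₁)). Tank 2 (τ₁ ≠ τ₂): C₂ = C_in[1 − (τ₁ e^(−t/τ₁) − τ₂ e^(−t/τ₂))/(τ₁ − τ₂)].
At t = 43.2: e^(−t/τ₁) = 0.066351, e^(−t/τ₂) = 0.15450.
C₂ = 0.756·[1 − (15.925·0.066351 − 23.132·0.15450)/(-7.2075)] = 0.756·0.65073 = 0.49195 mg/L.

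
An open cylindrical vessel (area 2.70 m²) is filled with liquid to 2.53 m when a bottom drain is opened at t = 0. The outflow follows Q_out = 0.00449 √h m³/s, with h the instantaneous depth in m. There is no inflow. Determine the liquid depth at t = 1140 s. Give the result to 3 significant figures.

With no inflow, A dh/dt = −0.00449 √h.
∫ h^(−1/2) dh = −(0.00449/A) ∫ dt, giving 2√h = 2√h₀ − (0.00449/A) t.
√h = √2.53 − 0.00449·1140/(2·2.70) = 1.5906 − 0.94789 = 0.64271.
h = 0.64271² = 0.41307 m.

0.413 m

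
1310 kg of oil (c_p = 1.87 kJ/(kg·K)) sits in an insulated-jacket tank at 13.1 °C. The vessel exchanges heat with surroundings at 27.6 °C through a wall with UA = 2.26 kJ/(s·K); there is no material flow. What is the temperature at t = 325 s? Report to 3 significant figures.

16.9 °C

M c_p dT/dt = −UA(T − T_amb).
dT/dt = (T_ss − T)/τ with T_ss = T_amb = 27.600 °C, τ = M c_p/UA = 1310·1.87/2.26 = 1083.9 s.
This is linear first-order; T(t) = T_ss + (T₀ − T_ss) e^(−t/τ).
T(325) = 27.600 + (-14.500)·0.74094 = 16.856 °C.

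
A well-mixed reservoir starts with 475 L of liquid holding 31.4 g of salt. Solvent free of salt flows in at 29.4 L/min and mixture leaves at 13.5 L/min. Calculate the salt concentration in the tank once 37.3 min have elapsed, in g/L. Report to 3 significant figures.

0.0148 g/L

Let m(t) be the amount of salt. Volume: V(t) = V₀ + (Q_in − Q_out) t = 475 + 15.900 t; V(37.3) = 1068.1 L.
Species balance (pure solvent in): dm/dt = −Q_out · m/V(t).
Separate: dm/m = −Q_out dt/V(t) ⇒ ln(m/m₀) = −(Q_out/(Q_in−Q_out)) ln(V/V₀).
m = m₀ (V₀/V)^(Q_out/(Q_in−Q_out)) = 31.4 × (475/1068.1)^(0.84906) = 15.781 g.
C = m/V = 15.781/1068.1 = 0.014775 g/L.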